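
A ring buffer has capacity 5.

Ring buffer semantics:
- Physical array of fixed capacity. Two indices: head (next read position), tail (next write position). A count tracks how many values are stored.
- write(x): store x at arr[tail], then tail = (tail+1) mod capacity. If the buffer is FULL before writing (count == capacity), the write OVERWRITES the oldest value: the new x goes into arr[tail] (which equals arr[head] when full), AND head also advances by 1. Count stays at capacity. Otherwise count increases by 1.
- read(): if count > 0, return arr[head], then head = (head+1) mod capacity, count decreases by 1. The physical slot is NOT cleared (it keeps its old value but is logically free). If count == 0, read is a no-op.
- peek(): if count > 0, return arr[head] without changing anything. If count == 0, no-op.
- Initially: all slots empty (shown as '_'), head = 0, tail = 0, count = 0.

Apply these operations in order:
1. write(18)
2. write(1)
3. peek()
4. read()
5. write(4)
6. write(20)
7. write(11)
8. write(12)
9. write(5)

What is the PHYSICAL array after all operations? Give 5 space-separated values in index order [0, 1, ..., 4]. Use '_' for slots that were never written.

Answer: 12 5 4 20 11

Derivation:
After op 1 (write(18)): arr=[18 _ _ _ _] head=0 tail=1 count=1
After op 2 (write(1)): arr=[18 1 _ _ _] head=0 tail=2 count=2
After op 3 (peek()): arr=[18 1 _ _ _] head=0 tail=2 count=2
After op 4 (read()): arr=[18 1 _ _ _] head=1 tail=2 count=1
After op 5 (write(4)): arr=[18 1 4 _ _] head=1 tail=3 count=2
After op 6 (write(20)): arr=[18 1 4 20 _] head=1 tail=4 count=3
After op 7 (write(11)): arr=[18 1 4 20 11] head=1 tail=0 count=4
After op 8 (write(12)): arr=[12 1 4 20 11] head=1 tail=1 count=5
After op 9 (write(5)): arr=[12 5 4 20 11] head=2 tail=2 count=5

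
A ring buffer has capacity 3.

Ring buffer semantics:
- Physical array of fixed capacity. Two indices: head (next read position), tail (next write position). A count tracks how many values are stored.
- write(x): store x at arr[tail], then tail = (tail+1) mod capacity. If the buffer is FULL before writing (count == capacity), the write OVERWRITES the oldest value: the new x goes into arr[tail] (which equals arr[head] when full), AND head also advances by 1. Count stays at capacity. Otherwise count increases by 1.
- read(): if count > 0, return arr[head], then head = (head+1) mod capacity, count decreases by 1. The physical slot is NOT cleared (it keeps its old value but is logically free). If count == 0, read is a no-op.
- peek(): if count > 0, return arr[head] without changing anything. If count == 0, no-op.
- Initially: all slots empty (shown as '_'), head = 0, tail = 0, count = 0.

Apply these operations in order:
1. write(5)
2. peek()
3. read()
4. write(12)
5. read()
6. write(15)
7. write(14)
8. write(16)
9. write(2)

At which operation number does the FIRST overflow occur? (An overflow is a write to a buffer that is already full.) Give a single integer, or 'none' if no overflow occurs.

Answer: 9

Derivation:
After op 1 (write(5)): arr=[5 _ _] head=0 tail=1 count=1
After op 2 (peek()): arr=[5 _ _] head=0 tail=1 count=1
After op 3 (read()): arr=[5 _ _] head=1 tail=1 count=0
After op 4 (write(12)): arr=[5 12 _] head=1 tail=2 count=1
After op 5 (read()): arr=[5 12 _] head=2 tail=2 count=0
After op 6 (write(15)): arr=[5 12 15] head=2 tail=0 count=1
After op 7 (write(14)): arr=[14 12 15] head=2 tail=1 count=2
After op 8 (write(16)): arr=[14 16 15] head=2 tail=2 count=3
After op 9 (write(2)): arr=[14 16 2] head=0 tail=0 count=3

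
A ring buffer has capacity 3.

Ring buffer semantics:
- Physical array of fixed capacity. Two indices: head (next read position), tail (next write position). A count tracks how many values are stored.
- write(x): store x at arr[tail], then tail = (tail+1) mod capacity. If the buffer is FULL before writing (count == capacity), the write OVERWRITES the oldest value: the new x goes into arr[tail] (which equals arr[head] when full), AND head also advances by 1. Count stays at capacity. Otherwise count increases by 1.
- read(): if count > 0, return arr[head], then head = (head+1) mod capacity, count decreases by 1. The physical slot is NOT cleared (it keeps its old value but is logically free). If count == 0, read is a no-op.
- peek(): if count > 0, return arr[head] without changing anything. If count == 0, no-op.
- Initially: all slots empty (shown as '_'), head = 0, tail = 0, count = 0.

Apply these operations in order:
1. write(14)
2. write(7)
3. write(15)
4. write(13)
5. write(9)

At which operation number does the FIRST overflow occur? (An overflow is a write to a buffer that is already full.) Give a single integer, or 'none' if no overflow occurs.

Answer: 4

Derivation:
After op 1 (write(14)): arr=[14 _ _] head=0 tail=1 count=1
After op 2 (write(7)): arr=[14 7 _] head=0 tail=2 count=2
After op 3 (write(15)): arr=[14 7 15] head=0 tail=0 count=3
After op 4 (write(13)): arr=[13 7 15] head=1 tail=1 count=3
After op 5 (write(9)): arr=[13 9 15] head=2 tail=2 count=3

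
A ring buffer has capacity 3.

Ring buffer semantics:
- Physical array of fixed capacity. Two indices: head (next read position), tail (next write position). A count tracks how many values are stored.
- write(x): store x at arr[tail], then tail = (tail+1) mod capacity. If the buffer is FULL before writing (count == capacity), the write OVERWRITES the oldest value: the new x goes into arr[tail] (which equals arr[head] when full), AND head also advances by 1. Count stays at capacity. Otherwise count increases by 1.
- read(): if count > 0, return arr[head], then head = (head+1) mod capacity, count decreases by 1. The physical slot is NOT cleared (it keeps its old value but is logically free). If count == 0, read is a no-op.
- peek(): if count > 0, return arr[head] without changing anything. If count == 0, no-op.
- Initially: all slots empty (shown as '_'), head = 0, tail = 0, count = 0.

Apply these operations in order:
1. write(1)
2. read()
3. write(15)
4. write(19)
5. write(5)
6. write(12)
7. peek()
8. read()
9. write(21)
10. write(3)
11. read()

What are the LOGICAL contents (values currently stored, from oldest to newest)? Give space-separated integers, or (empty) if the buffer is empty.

Answer: 21 3

Derivation:
After op 1 (write(1)): arr=[1 _ _] head=0 tail=1 count=1
After op 2 (read()): arr=[1 _ _] head=1 tail=1 count=0
After op 3 (write(15)): arr=[1 15 _] head=1 tail=2 count=1
After op 4 (write(19)): arr=[1 15 19] head=1 tail=0 count=2
After op 5 (write(5)): arr=[5 15 19] head=1 tail=1 count=3
After op 6 (write(12)): arr=[5 12 19] head=2 tail=2 count=3
After op 7 (peek()): arr=[5 12 19] head=2 tail=2 count=3
After op 8 (read()): arr=[5 12 19] head=0 tail=2 count=2
After op 9 (write(21)): arr=[5 12 21] head=0 tail=0 count=3
After op 10 (write(3)): arr=[3 12 21] head=1 tail=1 count=3
After op 11 (read()): arr=[3 12 21] head=2 tail=1 count=2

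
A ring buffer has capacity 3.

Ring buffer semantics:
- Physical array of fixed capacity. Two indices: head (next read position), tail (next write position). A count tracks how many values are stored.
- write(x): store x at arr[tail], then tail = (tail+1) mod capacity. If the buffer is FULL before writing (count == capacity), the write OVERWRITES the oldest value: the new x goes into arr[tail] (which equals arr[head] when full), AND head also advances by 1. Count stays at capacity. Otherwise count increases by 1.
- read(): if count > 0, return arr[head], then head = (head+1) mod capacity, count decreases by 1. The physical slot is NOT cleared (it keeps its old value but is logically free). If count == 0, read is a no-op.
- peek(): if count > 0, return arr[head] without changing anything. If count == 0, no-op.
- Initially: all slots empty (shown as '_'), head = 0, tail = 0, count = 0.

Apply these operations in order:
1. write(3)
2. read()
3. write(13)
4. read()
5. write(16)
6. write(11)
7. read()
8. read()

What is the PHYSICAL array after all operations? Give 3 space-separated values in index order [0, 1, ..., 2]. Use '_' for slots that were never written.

Answer: 11 13 16

Derivation:
After op 1 (write(3)): arr=[3 _ _] head=0 tail=1 count=1
After op 2 (read()): arr=[3 _ _] head=1 tail=1 count=0
After op 3 (write(13)): arr=[3 13 _] head=1 tail=2 count=1
After op 4 (read()): arr=[3 13 _] head=2 tail=2 count=0
After op 5 (write(16)): arr=[3 13 16] head=2 tail=0 count=1
After op 6 (write(11)): arr=[11 13 16] head=2 tail=1 count=2
After op 7 (read()): arr=[11 13 16] head=0 tail=1 count=1
After op 8 (read()): arr=[11 13 16] head=1 tail=1 count=0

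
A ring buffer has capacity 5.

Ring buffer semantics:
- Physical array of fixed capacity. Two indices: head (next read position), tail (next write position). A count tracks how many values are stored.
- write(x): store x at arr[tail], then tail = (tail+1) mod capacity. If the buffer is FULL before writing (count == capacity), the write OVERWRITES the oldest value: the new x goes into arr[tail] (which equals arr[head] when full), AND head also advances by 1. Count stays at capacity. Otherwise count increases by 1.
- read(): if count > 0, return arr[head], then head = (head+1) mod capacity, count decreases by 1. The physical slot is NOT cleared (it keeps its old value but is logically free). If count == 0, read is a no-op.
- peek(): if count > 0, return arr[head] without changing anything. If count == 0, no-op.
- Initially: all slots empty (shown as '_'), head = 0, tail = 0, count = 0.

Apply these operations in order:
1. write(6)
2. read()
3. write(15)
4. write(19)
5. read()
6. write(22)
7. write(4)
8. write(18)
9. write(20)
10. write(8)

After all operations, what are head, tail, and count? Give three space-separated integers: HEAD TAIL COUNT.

After op 1 (write(6)): arr=[6 _ _ _ _] head=0 tail=1 count=1
After op 2 (read()): arr=[6 _ _ _ _] head=1 tail=1 count=0
After op 3 (write(15)): arr=[6 15 _ _ _] head=1 tail=2 count=1
After op 4 (write(19)): arr=[6 15 19 _ _] head=1 tail=3 count=2
After op 5 (read()): arr=[6 15 19 _ _] head=2 tail=3 count=1
After op 6 (write(22)): arr=[6 15 19 22 _] head=2 tail=4 count=2
After op 7 (write(4)): arr=[6 15 19 22 4] head=2 tail=0 count=3
After op 8 (write(18)): arr=[18 15 19 22 4] head=2 tail=1 count=4
After op 9 (write(20)): arr=[18 20 19 22 4] head=2 tail=2 count=5
After op 10 (write(8)): arr=[18 20 8 22 4] head=3 tail=3 count=5

Answer: 3 3 5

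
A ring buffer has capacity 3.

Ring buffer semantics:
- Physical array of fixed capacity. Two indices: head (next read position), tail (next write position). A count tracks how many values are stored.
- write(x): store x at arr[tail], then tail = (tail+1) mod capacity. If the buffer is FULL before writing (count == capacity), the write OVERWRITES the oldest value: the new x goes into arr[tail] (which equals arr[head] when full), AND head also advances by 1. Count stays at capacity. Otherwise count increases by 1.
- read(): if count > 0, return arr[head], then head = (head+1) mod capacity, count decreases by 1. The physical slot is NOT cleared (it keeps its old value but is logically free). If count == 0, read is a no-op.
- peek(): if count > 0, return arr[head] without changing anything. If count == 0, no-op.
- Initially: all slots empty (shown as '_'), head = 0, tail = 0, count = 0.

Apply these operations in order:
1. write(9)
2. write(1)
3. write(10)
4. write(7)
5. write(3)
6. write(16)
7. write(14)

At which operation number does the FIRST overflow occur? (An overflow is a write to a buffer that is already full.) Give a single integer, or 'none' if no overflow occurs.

Answer: 4

Derivation:
After op 1 (write(9)): arr=[9 _ _] head=0 tail=1 count=1
After op 2 (write(1)): arr=[9 1 _] head=0 tail=2 count=2
After op 3 (write(10)): arr=[9 1 10] head=0 tail=0 count=3
After op 4 (write(7)): arr=[7 1 10] head=1 tail=1 count=3
After op 5 (write(3)): arr=[7 3 10] head=2 tail=2 count=3
After op 6 (write(16)): arr=[7 3 16] head=0 tail=0 count=3
After op 7 (write(14)): arr=[14 3 16] head=1 tail=1 count=3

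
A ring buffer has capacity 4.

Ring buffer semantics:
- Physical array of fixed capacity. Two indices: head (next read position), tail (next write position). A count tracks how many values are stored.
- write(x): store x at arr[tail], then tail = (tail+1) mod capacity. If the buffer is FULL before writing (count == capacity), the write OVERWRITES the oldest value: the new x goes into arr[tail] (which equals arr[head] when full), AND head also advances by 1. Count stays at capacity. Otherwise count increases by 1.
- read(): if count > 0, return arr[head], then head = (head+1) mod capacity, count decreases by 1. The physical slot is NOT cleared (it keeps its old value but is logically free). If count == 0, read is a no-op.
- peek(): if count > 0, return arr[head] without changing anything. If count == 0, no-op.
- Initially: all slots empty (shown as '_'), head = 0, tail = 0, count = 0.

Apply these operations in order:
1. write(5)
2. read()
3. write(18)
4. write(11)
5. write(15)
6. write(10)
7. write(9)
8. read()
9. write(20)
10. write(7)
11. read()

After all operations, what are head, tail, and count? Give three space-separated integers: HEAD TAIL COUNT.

Answer: 1 0 3

Derivation:
After op 1 (write(5)): arr=[5 _ _ _] head=0 tail=1 count=1
After op 2 (read()): arr=[5 _ _ _] head=1 tail=1 count=0
After op 3 (write(18)): arr=[5 18 _ _] head=1 tail=2 count=1
After op 4 (write(11)): arr=[5 18 11 _] head=1 tail=3 count=2
After op 5 (write(15)): arr=[5 18 11 15] head=1 tail=0 count=3
After op 6 (write(10)): arr=[10 18 11 15] head=1 tail=1 count=4
After op 7 (write(9)): arr=[10 9 11 15] head=2 tail=2 count=4
After op 8 (read()): arr=[10 9 11 15] head=3 tail=2 count=3
After op 9 (write(20)): arr=[10 9 20 15] head=3 tail=3 count=4
After op 10 (write(7)): arr=[10 9 20 7] head=0 tail=0 count=4
After op 11 (read()): arr=[10 9 20 7] head=1 tail=0 count=3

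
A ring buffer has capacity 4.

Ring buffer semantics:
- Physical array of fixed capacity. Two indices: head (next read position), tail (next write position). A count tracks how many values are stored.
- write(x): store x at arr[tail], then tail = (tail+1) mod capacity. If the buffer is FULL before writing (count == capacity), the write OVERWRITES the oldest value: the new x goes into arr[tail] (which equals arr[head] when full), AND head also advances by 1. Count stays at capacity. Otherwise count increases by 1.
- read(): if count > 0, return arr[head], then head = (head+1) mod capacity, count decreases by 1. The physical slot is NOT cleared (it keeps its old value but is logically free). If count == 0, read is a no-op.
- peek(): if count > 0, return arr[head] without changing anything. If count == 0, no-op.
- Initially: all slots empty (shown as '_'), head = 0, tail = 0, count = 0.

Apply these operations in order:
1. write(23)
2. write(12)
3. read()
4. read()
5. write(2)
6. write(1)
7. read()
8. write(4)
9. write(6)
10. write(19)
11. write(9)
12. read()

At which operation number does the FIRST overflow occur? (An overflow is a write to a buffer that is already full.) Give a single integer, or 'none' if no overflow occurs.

Answer: 11

Derivation:
After op 1 (write(23)): arr=[23 _ _ _] head=0 tail=1 count=1
After op 2 (write(12)): arr=[23 12 _ _] head=0 tail=2 count=2
After op 3 (read()): arr=[23 12 _ _] head=1 tail=2 count=1
After op 4 (read()): arr=[23 12 _ _] head=2 tail=2 count=0
After op 5 (write(2)): arr=[23 12 2 _] head=2 tail=3 count=1
After op 6 (write(1)): arr=[23 12 2 1] head=2 tail=0 count=2
After op 7 (read()): arr=[23 12 2 1] head=3 tail=0 count=1
After op 8 (write(4)): arr=[4 12 2 1] head=3 tail=1 count=2
After op 9 (write(6)): arr=[4 6 2 1] head=3 tail=2 count=3
After op 10 (write(19)): arr=[4 6 19 1] head=3 tail=3 count=4
After op 11 (write(9)): arr=[4 6 19 9] head=0 tail=0 count=4
After op 12 (read()): arr=[4 6 19 9] head=1 tail=0 count=3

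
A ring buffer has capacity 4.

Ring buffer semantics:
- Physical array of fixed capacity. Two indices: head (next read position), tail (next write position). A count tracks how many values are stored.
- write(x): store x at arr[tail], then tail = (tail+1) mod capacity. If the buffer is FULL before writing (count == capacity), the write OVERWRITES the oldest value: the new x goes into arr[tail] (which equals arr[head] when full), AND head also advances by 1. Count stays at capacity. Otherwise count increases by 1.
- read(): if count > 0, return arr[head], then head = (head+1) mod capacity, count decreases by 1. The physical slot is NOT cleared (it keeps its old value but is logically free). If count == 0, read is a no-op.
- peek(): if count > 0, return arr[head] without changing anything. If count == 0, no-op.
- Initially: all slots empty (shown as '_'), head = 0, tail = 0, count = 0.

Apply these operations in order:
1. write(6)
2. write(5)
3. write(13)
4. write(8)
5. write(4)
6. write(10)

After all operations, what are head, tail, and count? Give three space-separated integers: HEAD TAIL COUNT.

Answer: 2 2 4

Derivation:
After op 1 (write(6)): arr=[6 _ _ _] head=0 tail=1 count=1
After op 2 (write(5)): arr=[6 5 _ _] head=0 tail=2 count=2
After op 3 (write(13)): arr=[6 5 13 _] head=0 tail=3 count=3
After op 4 (write(8)): arr=[6 5 13 8] head=0 tail=0 count=4
After op 5 (write(4)): arr=[4 5 13 8] head=1 tail=1 count=4
After op 6 (write(10)): arr=[4 10 13 8] head=2 tail=2 count=4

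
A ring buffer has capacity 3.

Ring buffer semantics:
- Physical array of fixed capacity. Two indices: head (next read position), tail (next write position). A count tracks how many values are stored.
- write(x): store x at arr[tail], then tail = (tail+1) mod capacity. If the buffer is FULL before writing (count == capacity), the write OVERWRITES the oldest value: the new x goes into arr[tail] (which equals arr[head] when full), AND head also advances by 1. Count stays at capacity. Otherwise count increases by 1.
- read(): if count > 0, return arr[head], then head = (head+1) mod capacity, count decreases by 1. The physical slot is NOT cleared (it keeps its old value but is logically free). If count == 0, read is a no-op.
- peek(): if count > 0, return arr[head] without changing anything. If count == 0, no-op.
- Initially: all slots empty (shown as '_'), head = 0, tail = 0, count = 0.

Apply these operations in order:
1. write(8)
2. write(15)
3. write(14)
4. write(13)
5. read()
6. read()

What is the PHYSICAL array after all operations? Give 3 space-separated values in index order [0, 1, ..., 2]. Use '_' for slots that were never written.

After op 1 (write(8)): arr=[8 _ _] head=0 tail=1 count=1
After op 2 (write(15)): arr=[8 15 _] head=0 tail=2 count=2
After op 3 (write(14)): arr=[8 15 14] head=0 tail=0 count=3
After op 4 (write(13)): arr=[13 15 14] head=1 tail=1 count=3
After op 5 (read()): arr=[13 15 14] head=2 tail=1 count=2
After op 6 (read()): arr=[13 15 14] head=0 tail=1 count=1

Answer: 13 15 14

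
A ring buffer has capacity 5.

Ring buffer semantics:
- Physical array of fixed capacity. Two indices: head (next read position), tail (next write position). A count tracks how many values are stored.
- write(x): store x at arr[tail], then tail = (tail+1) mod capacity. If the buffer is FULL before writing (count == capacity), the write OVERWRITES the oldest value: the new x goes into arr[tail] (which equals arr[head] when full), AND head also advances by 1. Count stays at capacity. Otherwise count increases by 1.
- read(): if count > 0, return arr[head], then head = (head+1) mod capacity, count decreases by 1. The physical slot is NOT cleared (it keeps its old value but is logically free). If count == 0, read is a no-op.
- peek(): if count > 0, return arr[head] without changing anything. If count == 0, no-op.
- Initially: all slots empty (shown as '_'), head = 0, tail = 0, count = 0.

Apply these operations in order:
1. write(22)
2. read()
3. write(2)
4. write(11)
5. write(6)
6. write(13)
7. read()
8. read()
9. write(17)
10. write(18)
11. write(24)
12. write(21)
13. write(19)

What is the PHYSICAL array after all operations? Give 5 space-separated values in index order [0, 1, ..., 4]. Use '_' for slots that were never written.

Answer: 17 18 24 21 19

Derivation:
After op 1 (write(22)): arr=[22 _ _ _ _] head=0 tail=1 count=1
After op 2 (read()): arr=[22 _ _ _ _] head=1 tail=1 count=0
After op 3 (write(2)): arr=[22 2 _ _ _] head=1 tail=2 count=1
After op 4 (write(11)): arr=[22 2 11 _ _] head=1 tail=3 count=2
After op 5 (write(6)): arr=[22 2 11 6 _] head=1 tail=4 count=3
After op 6 (write(13)): arr=[22 2 11 6 13] head=1 tail=0 count=4
After op 7 (read()): arr=[22 2 11 6 13] head=2 tail=0 count=3
After op 8 (read()): arr=[22 2 11 6 13] head=3 tail=0 count=2
After op 9 (write(17)): arr=[17 2 11 6 13] head=3 tail=1 count=3
After op 10 (write(18)): arr=[17 18 11 6 13] head=3 tail=2 count=4
After op 11 (write(24)): arr=[17 18 24 6 13] head=3 tail=3 count=5
After op 12 (write(21)): arr=[17 18 24 21 13] head=4 tail=4 count=5
After op 13 (write(19)): arr=[17 18 24 21 19] head=0 tail=0 count=5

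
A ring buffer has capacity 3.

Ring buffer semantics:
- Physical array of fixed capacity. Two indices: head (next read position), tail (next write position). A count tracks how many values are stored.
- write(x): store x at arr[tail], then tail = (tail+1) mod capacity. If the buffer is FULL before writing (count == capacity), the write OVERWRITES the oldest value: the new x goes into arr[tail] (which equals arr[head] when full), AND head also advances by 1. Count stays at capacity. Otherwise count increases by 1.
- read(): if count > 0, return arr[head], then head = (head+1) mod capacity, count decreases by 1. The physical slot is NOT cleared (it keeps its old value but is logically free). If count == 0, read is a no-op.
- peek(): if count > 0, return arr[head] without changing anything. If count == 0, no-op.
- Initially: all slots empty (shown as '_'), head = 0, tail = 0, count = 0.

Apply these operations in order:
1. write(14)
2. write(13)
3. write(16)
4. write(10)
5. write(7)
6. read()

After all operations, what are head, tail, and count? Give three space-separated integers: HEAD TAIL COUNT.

Answer: 0 2 2

Derivation:
After op 1 (write(14)): arr=[14 _ _] head=0 tail=1 count=1
After op 2 (write(13)): arr=[14 13 _] head=0 tail=2 count=2
After op 3 (write(16)): arr=[14 13 16] head=0 tail=0 count=3
After op 4 (write(10)): arr=[10 13 16] head=1 tail=1 count=3
After op 5 (write(7)): arr=[10 7 16] head=2 tail=2 count=3
After op 6 (read()): arr=[10 7 16] head=0 tail=2 count=2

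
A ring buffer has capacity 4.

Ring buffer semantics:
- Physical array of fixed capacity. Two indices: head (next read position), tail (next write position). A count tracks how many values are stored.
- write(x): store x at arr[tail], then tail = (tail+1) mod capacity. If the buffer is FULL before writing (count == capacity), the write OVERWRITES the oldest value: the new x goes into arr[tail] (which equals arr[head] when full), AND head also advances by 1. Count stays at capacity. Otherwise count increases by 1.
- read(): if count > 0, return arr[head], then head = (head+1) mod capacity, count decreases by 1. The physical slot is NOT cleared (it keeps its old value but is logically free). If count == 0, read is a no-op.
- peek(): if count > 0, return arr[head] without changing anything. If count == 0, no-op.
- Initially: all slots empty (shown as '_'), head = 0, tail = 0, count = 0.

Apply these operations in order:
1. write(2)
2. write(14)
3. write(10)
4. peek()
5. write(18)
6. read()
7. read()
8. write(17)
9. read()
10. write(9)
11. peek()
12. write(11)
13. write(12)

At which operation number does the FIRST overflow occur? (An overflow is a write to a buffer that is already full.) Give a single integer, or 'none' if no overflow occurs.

After op 1 (write(2)): arr=[2 _ _ _] head=0 tail=1 count=1
After op 2 (write(14)): arr=[2 14 _ _] head=0 tail=2 count=2
After op 3 (write(10)): arr=[2 14 10 _] head=0 tail=3 count=3
After op 4 (peek()): arr=[2 14 10 _] head=0 tail=3 count=3
After op 5 (write(18)): arr=[2 14 10 18] head=0 tail=0 count=4
After op 6 (read()): arr=[2 14 10 18] head=1 tail=0 count=3
After op 7 (read()): arr=[2 14 10 18] head=2 tail=0 count=2
After op 8 (write(17)): arr=[17 14 10 18] head=2 tail=1 count=3
After op 9 (read()): arr=[17 14 10 18] head=3 tail=1 count=2
After op 10 (write(9)): arr=[17 9 10 18] head=3 tail=2 count=3
After op 11 (peek()): arr=[17 9 10 18] head=3 tail=2 count=3
After op 12 (write(11)): arr=[17 9 11 18] head=3 tail=3 count=4
After op 13 (write(12)): arr=[17 9 11 12] head=0 tail=0 count=4

Answer: 13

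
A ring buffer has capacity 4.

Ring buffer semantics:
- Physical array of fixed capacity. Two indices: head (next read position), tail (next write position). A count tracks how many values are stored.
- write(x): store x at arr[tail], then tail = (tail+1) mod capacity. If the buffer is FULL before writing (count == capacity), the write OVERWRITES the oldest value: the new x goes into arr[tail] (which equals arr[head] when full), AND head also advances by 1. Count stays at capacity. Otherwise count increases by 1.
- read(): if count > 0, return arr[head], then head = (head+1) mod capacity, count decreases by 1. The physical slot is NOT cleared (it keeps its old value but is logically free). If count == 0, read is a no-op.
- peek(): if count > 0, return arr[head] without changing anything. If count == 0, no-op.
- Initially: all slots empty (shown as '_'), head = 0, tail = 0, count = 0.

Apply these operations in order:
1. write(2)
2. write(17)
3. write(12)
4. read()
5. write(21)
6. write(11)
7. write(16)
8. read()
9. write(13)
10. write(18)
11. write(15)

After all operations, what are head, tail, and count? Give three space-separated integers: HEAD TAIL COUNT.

After op 1 (write(2)): arr=[2 _ _ _] head=0 tail=1 count=1
After op 2 (write(17)): arr=[2 17 _ _] head=0 tail=2 count=2
After op 3 (write(12)): arr=[2 17 12 _] head=0 tail=3 count=3
After op 4 (read()): arr=[2 17 12 _] head=1 tail=3 count=2
After op 5 (write(21)): arr=[2 17 12 21] head=1 tail=0 count=3
After op 6 (write(11)): arr=[11 17 12 21] head=1 tail=1 count=4
After op 7 (write(16)): arr=[11 16 12 21] head=2 tail=2 count=4
After op 8 (read()): arr=[11 16 12 21] head=3 tail=2 count=3
After op 9 (write(13)): arr=[11 16 13 21] head=3 tail=3 count=4
After op 10 (write(18)): arr=[11 16 13 18] head=0 tail=0 count=4
After op 11 (write(15)): arr=[15 16 13 18] head=1 tail=1 count=4

Answer: 1 1 4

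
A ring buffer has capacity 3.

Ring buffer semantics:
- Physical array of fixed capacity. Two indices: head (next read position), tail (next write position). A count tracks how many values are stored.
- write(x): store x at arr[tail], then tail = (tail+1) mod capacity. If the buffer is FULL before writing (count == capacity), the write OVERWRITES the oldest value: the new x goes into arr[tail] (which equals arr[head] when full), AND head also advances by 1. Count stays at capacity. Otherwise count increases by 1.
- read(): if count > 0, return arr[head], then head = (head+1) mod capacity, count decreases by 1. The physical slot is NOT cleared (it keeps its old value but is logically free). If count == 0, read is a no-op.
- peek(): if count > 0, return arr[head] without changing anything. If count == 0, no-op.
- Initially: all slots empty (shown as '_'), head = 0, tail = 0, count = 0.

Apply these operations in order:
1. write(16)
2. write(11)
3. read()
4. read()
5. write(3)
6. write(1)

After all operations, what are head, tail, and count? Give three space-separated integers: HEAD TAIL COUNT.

Answer: 2 1 2

Derivation:
After op 1 (write(16)): arr=[16 _ _] head=0 tail=1 count=1
After op 2 (write(11)): arr=[16 11 _] head=0 tail=2 count=2
After op 3 (read()): arr=[16 11 _] head=1 tail=2 count=1
After op 4 (read()): arr=[16 11 _] head=2 tail=2 count=0
After op 5 (write(3)): arr=[16 11 3] head=2 tail=0 count=1
After op 6 (write(1)): arr=[1 11 3] head=2 tail=1 count=2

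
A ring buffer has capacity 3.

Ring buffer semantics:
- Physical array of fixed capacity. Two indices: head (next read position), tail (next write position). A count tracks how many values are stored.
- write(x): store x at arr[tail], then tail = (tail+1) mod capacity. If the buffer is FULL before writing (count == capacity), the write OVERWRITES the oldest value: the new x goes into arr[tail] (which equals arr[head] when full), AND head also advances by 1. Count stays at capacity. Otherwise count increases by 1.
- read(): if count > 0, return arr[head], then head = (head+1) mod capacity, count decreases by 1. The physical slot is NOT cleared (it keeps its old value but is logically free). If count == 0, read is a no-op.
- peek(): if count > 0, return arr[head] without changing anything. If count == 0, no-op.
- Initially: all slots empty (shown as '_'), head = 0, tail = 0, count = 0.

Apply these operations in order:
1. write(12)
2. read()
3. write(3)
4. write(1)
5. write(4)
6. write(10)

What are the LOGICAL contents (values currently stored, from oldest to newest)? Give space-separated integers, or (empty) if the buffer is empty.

After op 1 (write(12)): arr=[12 _ _] head=0 tail=1 count=1
After op 2 (read()): arr=[12 _ _] head=1 tail=1 count=0
After op 3 (write(3)): arr=[12 3 _] head=1 tail=2 count=1
After op 4 (write(1)): arr=[12 3 1] head=1 tail=0 count=2
After op 5 (write(4)): arr=[4 3 1] head=1 tail=1 count=3
After op 6 (write(10)): arr=[4 10 1] head=2 tail=2 count=3

Answer: 1 4 10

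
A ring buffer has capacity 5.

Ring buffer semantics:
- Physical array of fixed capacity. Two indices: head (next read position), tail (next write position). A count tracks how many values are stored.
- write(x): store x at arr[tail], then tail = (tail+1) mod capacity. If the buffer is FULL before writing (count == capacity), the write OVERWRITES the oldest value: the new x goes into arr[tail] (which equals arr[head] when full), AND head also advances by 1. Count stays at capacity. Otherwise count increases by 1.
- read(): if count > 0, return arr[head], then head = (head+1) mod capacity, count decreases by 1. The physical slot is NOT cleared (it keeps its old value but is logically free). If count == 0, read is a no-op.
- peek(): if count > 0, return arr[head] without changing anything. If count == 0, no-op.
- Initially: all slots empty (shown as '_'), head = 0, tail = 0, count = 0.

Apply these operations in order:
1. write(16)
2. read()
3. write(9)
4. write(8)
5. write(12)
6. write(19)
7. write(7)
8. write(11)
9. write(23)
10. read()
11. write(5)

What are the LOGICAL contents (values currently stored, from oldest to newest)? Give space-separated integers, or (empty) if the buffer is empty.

Answer: 19 7 11 23 5

Derivation:
After op 1 (write(16)): arr=[16 _ _ _ _] head=0 tail=1 count=1
After op 2 (read()): arr=[16 _ _ _ _] head=1 tail=1 count=0
After op 3 (write(9)): arr=[16 9 _ _ _] head=1 tail=2 count=1
After op 4 (write(8)): arr=[16 9 8 _ _] head=1 tail=3 count=2
After op 5 (write(12)): arr=[16 9 8 12 _] head=1 tail=4 count=3
After op 6 (write(19)): arr=[16 9 8 12 19] head=1 tail=0 count=4
After op 7 (write(7)): arr=[7 9 8 12 19] head=1 tail=1 count=5
After op 8 (write(11)): arr=[7 11 8 12 19] head=2 tail=2 count=5
After op 9 (write(23)): arr=[7 11 23 12 19] head=3 tail=3 count=5
After op 10 (read()): arr=[7 11 23 12 19] head=4 tail=3 count=4
After op 11 (write(5)): arr=[7 11 23 5 19] head=4 tail=4 count=5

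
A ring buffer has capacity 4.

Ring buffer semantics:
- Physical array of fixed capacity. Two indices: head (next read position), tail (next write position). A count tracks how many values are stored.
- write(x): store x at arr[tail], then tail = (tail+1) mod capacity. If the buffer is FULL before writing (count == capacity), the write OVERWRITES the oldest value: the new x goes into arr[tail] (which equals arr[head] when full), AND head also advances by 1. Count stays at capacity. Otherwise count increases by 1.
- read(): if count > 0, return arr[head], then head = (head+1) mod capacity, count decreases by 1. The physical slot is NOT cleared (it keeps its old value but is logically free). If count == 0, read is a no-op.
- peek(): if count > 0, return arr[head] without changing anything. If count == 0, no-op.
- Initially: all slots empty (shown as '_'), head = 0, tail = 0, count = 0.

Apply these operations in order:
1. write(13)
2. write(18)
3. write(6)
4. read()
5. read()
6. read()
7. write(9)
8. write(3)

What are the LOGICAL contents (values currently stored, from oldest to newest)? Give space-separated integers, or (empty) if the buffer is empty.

Answer: 9 3

Derivation:
After op 1 (write(13)): arr=[13 _ _ _] head=0 tail=1 count=1
After op 2 (write(18)): arr=[13 18 _ _] head=0 tail=2 count=2
After op 3 (write(6)): arr=[13 18 6 _] head=0 tail=3 count=3
After op 4 (read()): arr=[13 18 6 _] head=1 tail=3 count=2
After op 5 (read()): arr=[13 18 6 _] head=2 tail=3 count=1
After op 6 (read()): arr=[13 18 6 _] head=3 tail=3 count=0
After op 7 (write(9)): arr=[13 18 6 9] head=3 tail=0 count=1
After op 8 (write(3)): arr=[3 18 6 9] head=3 tail=1 count=2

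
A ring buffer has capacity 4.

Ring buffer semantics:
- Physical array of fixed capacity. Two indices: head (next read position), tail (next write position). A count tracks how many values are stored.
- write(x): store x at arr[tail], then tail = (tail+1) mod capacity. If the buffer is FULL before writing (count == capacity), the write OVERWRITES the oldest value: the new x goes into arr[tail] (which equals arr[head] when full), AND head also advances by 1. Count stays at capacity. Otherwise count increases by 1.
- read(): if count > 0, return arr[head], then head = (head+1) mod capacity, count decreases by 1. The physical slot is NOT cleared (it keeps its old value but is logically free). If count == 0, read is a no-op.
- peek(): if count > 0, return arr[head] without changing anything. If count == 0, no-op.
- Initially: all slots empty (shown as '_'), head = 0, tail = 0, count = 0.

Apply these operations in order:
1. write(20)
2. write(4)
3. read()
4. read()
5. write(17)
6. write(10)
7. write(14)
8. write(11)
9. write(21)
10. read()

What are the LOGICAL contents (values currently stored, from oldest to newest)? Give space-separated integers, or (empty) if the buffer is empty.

Answer: 14 11 21

Derivation:
After op 1 (write(20)): arr=[20 _ _ _] head=0 tail=1 count=1
After op 2 (write(4)): arr=[20 4 _ _] head=0 tail=2 count=2
After op 3 (read()): arr=[20 4 _ _] head=1 tail=2 count=1
After op 4 (read()): arr=[20 4 _ _] head=2 tail=2 count=0
After op 5 (write(17)): arr=[20 4 17 _] head=2 tail=3 count=1
After op 6 (write(10)): arr=[20 4 17 10] head=2 tail=0 count=2
After op 7 (write(14)): arr=[14 4 17 10] head=2 tail=1 count=3
After op 8 (write(11)): arr=[14 11 17 10] head=2 tail=2 count=4
After op 9 (write(21)): arr=[14 11 21 10] head=3 tail=3 count=4
After op 10 (read()): arr=[14 11 21 10] head=0 tail=3 count=3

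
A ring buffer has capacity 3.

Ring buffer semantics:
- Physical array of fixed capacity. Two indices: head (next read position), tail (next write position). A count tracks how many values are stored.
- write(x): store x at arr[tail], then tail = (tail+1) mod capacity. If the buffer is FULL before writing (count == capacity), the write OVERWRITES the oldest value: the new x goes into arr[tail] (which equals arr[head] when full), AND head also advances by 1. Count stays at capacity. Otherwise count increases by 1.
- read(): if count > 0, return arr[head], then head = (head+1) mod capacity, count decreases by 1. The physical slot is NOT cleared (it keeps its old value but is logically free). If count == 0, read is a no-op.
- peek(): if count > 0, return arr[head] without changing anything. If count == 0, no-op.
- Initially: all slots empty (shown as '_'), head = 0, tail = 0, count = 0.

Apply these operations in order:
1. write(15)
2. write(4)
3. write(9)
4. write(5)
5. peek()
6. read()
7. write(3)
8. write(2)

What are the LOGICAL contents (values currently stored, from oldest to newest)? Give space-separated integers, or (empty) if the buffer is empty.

After op 1 (write(15)): arr=[15 _ _] head=0 tail=1 count=1
After op 2 (write(4)): arr=[15 4 _] head=0 tail=2 count=2
After op 3 (write(9)): arr=[15 4 9] head=0 tail=0 count=3
After op 4 (write(5)): arr=[5 4 9] head=1 tail=1 count=3
After op 5 (peek()): arr=[5 4 9] head=1 tail=1 count=3
After op 6 (read()): arr=[5 4 9] head=2 tail=1 count=2
After op 7 (write(3)): arr=[5 3 9] head=2 tail=2 count=3
After op 8 (write(2)): arr=[5 3 2] head=0 tail=0 count=3

Answer: 5 3 2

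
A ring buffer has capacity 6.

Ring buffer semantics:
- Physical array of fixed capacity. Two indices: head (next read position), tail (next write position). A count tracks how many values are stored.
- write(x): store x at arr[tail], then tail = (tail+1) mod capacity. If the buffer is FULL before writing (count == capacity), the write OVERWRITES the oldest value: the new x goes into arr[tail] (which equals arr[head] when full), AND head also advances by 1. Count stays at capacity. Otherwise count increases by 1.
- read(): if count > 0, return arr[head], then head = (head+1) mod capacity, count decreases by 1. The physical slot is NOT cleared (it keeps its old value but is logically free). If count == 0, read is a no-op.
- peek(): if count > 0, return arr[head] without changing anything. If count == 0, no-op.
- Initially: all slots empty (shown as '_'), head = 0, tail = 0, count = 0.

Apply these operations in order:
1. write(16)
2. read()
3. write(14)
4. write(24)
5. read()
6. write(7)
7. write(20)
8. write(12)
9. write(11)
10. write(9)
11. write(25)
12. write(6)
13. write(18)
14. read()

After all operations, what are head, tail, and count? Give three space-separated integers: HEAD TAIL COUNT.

Answer: 0 5 5

Derivation:
After op 1 (write(16)): arr=[16 _ _ _ _ _] head=0 tail=1 count=1
After op 2 (read()): arr=[16 _ _ _ _ _] head=1 tail=1 count=0
After op 3 (write(14)): arr=[16 14 _ _ _ _] head=1 tail=2 count=1
After op 4 (write(24)): arr=[16 14 24 _ _ _] head=1 tail=3 count=2
After op 5 (read()): arr=[16 14 24 _ _ _] head=2 tail=3 count=1
After op 6 (write(7)): arr=[16 14 24 7 _ _] head=2 tail=4 count=2
After op 7 (write(20)): arr=[16 14 24 7 20 _] head=2 tail=5 count=3
After op 8 (write(12)): arr=[16 14 24 7 20 12] head=2 tail=0 count=4
After op 9 (write(11)): arr=[11 14 24 7 20 12] head=2 tail=1 count=5
After op 10 (write(9)): arr=[11 9 24 7 20 12] head=2 tail=2 count=6
After op 11 (write(25)): arr=[11 9 25 7 20 12] head=3 tail=3 count=6
After op 12 (write(6)): arr=[11 9 25 6 20 12] head=4 tail=4 count=6
After op 13 (write(18)): arr=[11 9 25 6 18 12] head=5 tail=5 count=6
After op 14 (read()): arr=[11 9 25 6 18 12] head=0 tail=5 count=5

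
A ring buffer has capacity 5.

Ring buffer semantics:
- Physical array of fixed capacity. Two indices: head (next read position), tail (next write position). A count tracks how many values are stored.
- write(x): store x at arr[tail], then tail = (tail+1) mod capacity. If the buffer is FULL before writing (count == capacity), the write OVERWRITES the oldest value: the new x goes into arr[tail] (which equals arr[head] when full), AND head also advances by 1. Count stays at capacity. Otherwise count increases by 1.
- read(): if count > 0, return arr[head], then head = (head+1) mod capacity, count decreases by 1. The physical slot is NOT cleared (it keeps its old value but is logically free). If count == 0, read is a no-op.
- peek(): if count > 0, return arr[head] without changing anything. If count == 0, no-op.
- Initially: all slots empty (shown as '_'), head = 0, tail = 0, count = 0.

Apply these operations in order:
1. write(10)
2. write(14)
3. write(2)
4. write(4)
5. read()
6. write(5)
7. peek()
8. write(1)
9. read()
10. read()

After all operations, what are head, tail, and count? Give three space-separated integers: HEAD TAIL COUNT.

After op 1 (write(10)): arr=[10 _ _ _ _] head=0 tail=1 count=1
After op 2 (write(14)): arr=[10 14 _ _ _] head=0 tail=2 count=2
After op 3 (write(2)): arr=[10 14 2 _ _] head=0 tail=3 count=3
After op 4 (write(4)): arr=[10 14 2 4 _] head=0 tail=4 count=4
After op 5 (read()): arr=[10 14 2 4 _] head=1 tail=4 count=3
After op 6 (write(5)): arr=[10 14 2 4 5] head=1 tail=0 count=4
After op 7 (peek()): arr=[10 14 2 4 5] head=1 tail=0 count=4
After op 8 (write(1)): arr=[1 14 2 4 5] head=1 tail=1 count=5
After op 9 (read()): arr=[1 14 2 4 5] head=2 tail=1 count=4
After op 10 (read()): arr=[1 14 2 4 5] head=3 tail=1 count=3

Answer: 3 1 3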